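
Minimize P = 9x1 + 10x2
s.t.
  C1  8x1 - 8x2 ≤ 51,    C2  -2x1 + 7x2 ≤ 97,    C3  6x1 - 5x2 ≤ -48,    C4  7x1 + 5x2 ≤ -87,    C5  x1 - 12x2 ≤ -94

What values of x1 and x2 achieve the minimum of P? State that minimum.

x1 = -506/17, x2 = 91/17, minimum P = -3644/17

Feasible corners and P = 9x1 + 10x2:
  (-1094/59, 505/59) → P = -4796/59
  (-506/17, 91/17) → P = -3644/17
  (-1514/89, 571/89) → P = -7916/89

At the optimal vertex, -2x1 + 7x2 = 97 and x1 - 12x2 = -94.
Solving simultaneously gives x1 = -506/17, x2 = 91/17.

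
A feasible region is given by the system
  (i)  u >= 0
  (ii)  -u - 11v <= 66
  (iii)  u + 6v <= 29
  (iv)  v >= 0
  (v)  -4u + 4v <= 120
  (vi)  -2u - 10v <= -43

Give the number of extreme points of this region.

Of the 15 pairwise boundary intersections, those satisfying every inequality are:
  (0, 29/6)
  (0, 43/10)
  (29, 0)
  (43/2, 0)

4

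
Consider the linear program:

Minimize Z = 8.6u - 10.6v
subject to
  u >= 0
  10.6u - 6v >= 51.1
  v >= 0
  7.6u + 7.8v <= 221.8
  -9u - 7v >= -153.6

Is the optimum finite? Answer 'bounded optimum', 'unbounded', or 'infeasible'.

bounded optimum

Vertices and Z = 8.6u - 10.6v:
  (511/106, 0) → Z = 21973/530
  (12793/1282, 58413/6410) → Z = -172697/16025
  (256/15, 0) → Z = 11008/75
The feasible region has finitely many vertices and no improving ray; the minimum is -172697/16025 at (12793/1282, 58413/6410).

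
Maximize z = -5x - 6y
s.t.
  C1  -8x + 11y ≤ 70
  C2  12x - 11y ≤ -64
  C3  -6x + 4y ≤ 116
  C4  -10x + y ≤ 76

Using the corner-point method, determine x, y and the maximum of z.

x = -386/49, y = -136/49, maximum z = 2746/49

Extreme points and z = -5x - 6y:
  (3/2, 82/11) → z = -1149/22
  (-383/51, 46/51) → z = 1639/51
  (-386/49, -136/49) → z = 2746/49

The optimum lies where 12x - 11y = -64 and -10x + y = 76.
Solving simultaneously gives x = -386/49, y = -136/49.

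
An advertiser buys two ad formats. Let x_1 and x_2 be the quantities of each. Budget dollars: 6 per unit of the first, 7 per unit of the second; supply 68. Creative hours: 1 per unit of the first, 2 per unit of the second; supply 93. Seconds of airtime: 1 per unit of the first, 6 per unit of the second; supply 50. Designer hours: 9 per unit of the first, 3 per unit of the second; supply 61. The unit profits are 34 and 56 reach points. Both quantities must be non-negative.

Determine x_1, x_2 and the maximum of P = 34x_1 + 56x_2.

x_1 = 2, x_2 = 8, maximum P = 516

Feasible corners and P = 34x_1 + 56x_2:
  (0, 0) → P = 0
  (0, 25/3) → P = 1400/3
  (61/9, 0) → P = 2074/9
  (2, 8) → P = 516
  (223/45, 82/15) → P = 21358/45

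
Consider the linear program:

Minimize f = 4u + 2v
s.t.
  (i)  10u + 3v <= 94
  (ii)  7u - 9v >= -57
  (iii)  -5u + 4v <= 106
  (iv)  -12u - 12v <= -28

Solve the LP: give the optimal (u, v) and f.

Feasible corners and f = 4u + 2v:
  (225/37, 1228/111) → f = 5156/111
  (87/7, -212/21) → f = 620/21
  (-9/4, 55/12) → f = 1/6

At the optimal vertex, 7u - 9v = -57 and -12u - 12v = -28.
Solving simultaneously gives u = -9/4, v = 55/12.

u = -9/4, v = 55/12, minimum f = 1/6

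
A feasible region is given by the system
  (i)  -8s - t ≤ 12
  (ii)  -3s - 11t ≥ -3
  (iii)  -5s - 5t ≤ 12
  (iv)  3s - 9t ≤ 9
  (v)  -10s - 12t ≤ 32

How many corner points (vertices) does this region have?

4

Pairwise boundary intersections that survive every other constraint:
  (-27/17, 12/17)
  (-48/35, -36/35)
  (21/10, -3/10)
  (-21/20, -27/20)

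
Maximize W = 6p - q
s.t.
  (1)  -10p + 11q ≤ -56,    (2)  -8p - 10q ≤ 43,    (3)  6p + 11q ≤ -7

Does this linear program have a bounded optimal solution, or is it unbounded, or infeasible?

From the feasible point (87/188, -439/94), moving in the direction (10, -8) keeps every constraint satisfied while W increases without bound.

unbounded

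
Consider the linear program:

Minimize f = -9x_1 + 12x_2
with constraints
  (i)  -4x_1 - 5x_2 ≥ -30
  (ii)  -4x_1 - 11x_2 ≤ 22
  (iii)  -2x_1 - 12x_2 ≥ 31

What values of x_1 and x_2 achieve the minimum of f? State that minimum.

Vertices and f = -9x_1 + 12x_2:
  (55/3, -26/3) → f = -269
  (515/38, -92/19) → f = -6843/38
  (77/26, -40/13) → f = -1653/26

The optimum lies where -4x_1 - 5x_2 = -30 and -4x_1 - 11x_2 = 22.
Solving simultaneously gives x_1 = 55/3, x_2 = -26/3.

x_1 = 55/3, x_2 = -26/3, minimum f = -269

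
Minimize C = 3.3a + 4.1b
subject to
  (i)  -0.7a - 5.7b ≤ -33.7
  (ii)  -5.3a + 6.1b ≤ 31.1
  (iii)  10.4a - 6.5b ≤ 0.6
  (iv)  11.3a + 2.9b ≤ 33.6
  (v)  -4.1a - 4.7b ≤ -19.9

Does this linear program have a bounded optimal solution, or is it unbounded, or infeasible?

bounded optimum

Feasible corners and C = 3.3a + 4.1b:
  (1415/1724, 10019/1724) → C = 228737/8620
  (9379/6238, 35729/6238) → C = 443599/15595
  (11477/8430, 52951/8430) → C = 637433/21075
The feasible region has finitely many vertices and no improving ray; the minimum is 228737/8620 at (1415/1724, 10019/1724).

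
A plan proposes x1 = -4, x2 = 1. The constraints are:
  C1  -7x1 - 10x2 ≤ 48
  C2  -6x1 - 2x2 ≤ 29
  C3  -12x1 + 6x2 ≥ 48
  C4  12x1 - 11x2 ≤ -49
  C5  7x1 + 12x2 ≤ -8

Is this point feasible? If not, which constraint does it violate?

C1: 18 ≤ 48 ✓
C2: 22 ≤ 29 ✓
C3: 54 ≥ 48 ✓
C4: -59 ≤ -49 ✓
C5: -16 ≤ -8 ✓

feasible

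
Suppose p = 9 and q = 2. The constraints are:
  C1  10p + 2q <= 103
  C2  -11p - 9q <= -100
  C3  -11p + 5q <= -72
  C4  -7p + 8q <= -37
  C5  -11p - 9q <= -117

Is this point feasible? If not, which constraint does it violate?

C1: 94 ≤ 103 ✓
C2: -117 ≤ -100 ✓
C3: -89 ≤ -72 ✓
C4: -47 ≤ -37 ✓
C5: -117 ≤ -117 ✓

feasible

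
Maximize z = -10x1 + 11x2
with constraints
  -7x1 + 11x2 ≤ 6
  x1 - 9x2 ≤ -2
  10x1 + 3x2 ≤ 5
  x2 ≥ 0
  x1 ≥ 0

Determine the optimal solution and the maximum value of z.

x1 = 0, x2 = 6/11, maximum z = 6

Feasible corners and z = -10x1 + 11x2:
  (37/131, 95/131) → z = 675/131
  (0, 6/11) → z = 6
  (13/31, 25/93) → z = -115/93
  (0, 2/9) → z = 22/9

The binding constraints are -7x1 + 11x2 = 6 and x1 = 0.
Solving simultaneously gives x1 = 0, x2 = 6/11.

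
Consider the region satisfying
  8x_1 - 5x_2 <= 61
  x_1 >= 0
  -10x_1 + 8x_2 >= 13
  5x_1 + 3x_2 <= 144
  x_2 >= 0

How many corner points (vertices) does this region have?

Of the 10 pairwise boundary intersections, those satisfying every inequality are:
  (0, 13/8)
  (0, 48)
  (159/10, 43/2)

3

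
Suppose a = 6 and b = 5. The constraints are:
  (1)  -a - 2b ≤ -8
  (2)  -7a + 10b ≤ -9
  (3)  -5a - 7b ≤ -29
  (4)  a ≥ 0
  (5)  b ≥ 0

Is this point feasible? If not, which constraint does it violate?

Constraint (2): -7a + 10b = 8, which is not ≤ -9. All other constraints are satisfied.

not feasible — violates (2)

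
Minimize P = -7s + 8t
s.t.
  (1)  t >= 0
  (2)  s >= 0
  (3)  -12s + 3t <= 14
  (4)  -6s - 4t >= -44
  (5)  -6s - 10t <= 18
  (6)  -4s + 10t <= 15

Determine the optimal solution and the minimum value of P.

s = 22/3, t = 0, minimum P = -154/3

Corner points and P = -7s + 8t:
  (0, 0) → P = 0
  (22/3, 0) → P = -154/3
  (0, 3/2) → P = 12
  (5, 7/2) → P = -7

The binding constraints are t = 0 and -6s - 4t = -44.
Solving simultaneously gives s = 22/3, t = 0.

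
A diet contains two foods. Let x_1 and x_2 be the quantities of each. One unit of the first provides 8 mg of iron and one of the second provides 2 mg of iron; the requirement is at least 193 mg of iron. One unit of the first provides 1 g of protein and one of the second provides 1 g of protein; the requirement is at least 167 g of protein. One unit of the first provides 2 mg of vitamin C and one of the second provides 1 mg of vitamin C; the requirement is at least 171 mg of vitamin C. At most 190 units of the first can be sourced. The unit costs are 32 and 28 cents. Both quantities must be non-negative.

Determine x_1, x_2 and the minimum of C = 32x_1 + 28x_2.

Feasible corners and C = 32x_1 + 28x_2:
  (0, 171) → C = 4788
  (167, 0) → C = 5344
  (190, 0) → C = 6080
  (4, 163) → C = 4692
The feasible region is unbounded (it extends along (0, 1)), but C strictly increases along every unbounded feasible direction, so there is no improving ray and the minimum is attained at a vertex.

The optimum lies where x_1 + x_2 = 167 and 2x_1 + x_2 = 171.
Solving simultaneously gives x_1 = 4, x_2 = 163.

x_1 = 4, x_2 = 163, minimum C = 4692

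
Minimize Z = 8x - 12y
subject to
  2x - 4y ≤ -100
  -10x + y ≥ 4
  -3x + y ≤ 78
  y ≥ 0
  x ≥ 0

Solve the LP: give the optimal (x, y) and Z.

x = 74/7, y = 768/7, minimum Z = -1232

Extreme points and Z = 8x - 12y:
  (42/19, 496/19) → Z = -5616/19
  (0, 25) → Z = -300
  (74/7, 768/7) → Z = -1232
  (0, 78) → Z = -936

At the optimal vertex, -10x + y = 4 and -3x + y = 78.
Solving simultaneously gives x = 74/7, y = 768/7.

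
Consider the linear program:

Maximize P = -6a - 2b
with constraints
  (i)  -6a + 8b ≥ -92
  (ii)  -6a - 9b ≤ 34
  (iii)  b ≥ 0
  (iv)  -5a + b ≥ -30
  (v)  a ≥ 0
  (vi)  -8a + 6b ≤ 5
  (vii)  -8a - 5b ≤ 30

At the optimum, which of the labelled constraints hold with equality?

(iii) and (v)

Feasible corners and P = -6a - 2b:
  (6, 0) → P = -36
  (0, 0) → P = 0
  (185/22, 265/22) → P = -820/11
  (0, 5/6) → P = -5/3

The maximum is at (0, 0). Substituting into each constraint, equality holds for (iii) and (v); the remaining constraints have slack.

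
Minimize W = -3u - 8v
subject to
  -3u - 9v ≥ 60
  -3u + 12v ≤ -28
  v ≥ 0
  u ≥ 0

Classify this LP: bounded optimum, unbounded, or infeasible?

infeasible

The boundaries -3u - 9v = 60 and u = 0 meet at (0, -20/3), but that point violates v ≥ 0. Every candidate vertex is excluded by some other constraint, so the feasible region is empty.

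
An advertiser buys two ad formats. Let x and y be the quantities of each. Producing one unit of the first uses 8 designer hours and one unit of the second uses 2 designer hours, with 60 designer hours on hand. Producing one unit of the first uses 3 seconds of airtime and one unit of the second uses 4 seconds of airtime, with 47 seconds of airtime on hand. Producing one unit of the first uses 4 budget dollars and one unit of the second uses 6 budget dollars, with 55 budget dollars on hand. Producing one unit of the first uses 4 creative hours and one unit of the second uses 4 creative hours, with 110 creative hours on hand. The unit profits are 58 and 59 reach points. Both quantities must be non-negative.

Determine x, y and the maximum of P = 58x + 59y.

Corner points and P = 58x + 59y:
  (0, 0) → P = 0
  (0, 55/6) → P = 3245/6
  (15/2, 0) → P = 435
  (25/4, 5) → P = 1315/2

The binding constraints are 8x + 2y = 60 and 4x + 6y = 55.
Solving simultaneously gives x = 25/4, y = 5.

x = 25/4, y = 5, maximum P = 1315/2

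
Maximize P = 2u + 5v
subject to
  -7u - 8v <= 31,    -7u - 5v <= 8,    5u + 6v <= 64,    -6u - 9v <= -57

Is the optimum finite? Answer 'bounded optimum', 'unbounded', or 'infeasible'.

Feasible corners and P = 2u + 5v:
  (-368/17, 488/17) → P = 1704/17
  (-119/11, 149/11) → P = 507/11
  (26, -11) → P = -3
The feasible region has finitely many vertices and no improving ray; the maximum is 1704/17 at (-368/17, 488/17).

bounded optimum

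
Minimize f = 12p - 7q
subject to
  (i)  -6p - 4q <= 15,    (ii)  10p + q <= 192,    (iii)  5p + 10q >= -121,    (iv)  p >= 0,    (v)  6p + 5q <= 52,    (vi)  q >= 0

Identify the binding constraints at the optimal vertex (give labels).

(iv) and (v)

Corner points and f = 12p - 7q:
  (0, 52/5) → f = -364/5
  (0, 0) → f = 0
  (26/3, 0) → f = 104

The minimum is at (0, 52/5). Substituting into each constraint, equality holds for (iv) and (v); the remaining constraints have slack.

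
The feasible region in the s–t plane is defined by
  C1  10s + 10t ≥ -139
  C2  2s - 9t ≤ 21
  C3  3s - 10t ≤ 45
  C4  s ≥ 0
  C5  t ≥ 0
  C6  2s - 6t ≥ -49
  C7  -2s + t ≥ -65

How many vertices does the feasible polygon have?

Of the 21 pairwise boundary intersections, those satisfying every inequality are:
  (195/7, 27/7)
  (21/2, 0)
  (605/17, 105/17)
  (0, 0)
  (0, 49/6)
  (439/10, 114/5)

6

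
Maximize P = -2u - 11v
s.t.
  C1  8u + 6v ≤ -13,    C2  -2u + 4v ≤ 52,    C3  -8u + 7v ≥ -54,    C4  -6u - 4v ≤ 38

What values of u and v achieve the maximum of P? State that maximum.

Vertices and P = -2u - 11v:
  (-91/11, 195/22) → P = -1781/22
  (233/104, -67/13) → P = 2715/52
  (-45/4, 59/8) → P = -469/8
  (-25/37, -314/37) → P = 3504/37

The binding constraints are -8u + 7v = -54 and -6u - 4v = 38.
Solving simultaneously gives u = -25/37, v = -314/37.

u = -25/37, v = -314/37, maximum P = 3504/37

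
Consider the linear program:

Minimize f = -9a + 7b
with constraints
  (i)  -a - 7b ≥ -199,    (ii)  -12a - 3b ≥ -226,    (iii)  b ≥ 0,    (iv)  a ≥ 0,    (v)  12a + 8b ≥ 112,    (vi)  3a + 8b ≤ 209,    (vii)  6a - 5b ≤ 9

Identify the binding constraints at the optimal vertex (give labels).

(ii) and (vii)

Vertices and f = -9a + 7b:
  (1181/87, 610/29) → f = 727/29
  (89/6, 16) → f = -43/2
  (0, 14) → f = 98
  (0, 209/8) → f = 1463/8
  (158/27, 47/9) → f = -145/9

The minimum is at (89/6, 16). Substituting into each constraint, equality holds for (ii) and (vii); the remaining constraints have slack.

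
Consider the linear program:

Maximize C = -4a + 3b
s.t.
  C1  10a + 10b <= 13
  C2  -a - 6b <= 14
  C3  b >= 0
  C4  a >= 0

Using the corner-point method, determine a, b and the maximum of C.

a = 0, b = 13/10, maximum C = 39/10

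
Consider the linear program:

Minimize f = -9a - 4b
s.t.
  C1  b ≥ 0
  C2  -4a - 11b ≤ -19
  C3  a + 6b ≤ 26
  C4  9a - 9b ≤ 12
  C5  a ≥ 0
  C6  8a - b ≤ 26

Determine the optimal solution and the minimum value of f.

Extreme points and f = -9a - 4b:
  (101/45, 41/45) → f = -1073/45
  (0, 19/11) → f = -76/11
  (0, 13/3) → f = -52/3
  (26/7, 26/7) → f = -338/7
  (74/21, 46/21) → f = -850/21

The binding constraints are a + 6b = 26 and 8a - b = 26.
Solving simultaneously gives a = 26/7, b = 26/7.

a = 26/7, b = 26/7, minimum f = -338/7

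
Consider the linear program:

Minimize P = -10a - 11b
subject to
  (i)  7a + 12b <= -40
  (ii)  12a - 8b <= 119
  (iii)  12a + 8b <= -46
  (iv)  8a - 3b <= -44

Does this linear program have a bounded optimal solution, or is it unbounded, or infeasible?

bounded optimum

Extreme points and P = -10a - 11b:
  (-72/13, -4/39) → P = 2204/39
  (-709/28, -370/7) → P = 11685/14
The feasible region has finitely many vertices and no improving ray; the minimum is 2204/39 at (-72/13, -4/39).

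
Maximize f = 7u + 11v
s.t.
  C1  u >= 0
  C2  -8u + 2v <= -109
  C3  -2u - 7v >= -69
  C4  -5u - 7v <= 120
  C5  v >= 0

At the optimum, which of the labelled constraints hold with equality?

C3 and C5

Extreme points and f = 7u + 11v:
  (901/60, 167/30) → f = 3327/20
  (109/8, 0) → f = 763/8
  (69/2, 0) → f = 483/2

The maximum is at (69/2, 0). Substituting into each constraint, equality holds for C3 and C5; the remaining constraints have slack.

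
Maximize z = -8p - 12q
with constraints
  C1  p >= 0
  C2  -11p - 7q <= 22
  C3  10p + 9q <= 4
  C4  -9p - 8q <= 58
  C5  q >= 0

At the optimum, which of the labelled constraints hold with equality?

Feasible corners and z = -8p - 12q:
  (0, 4/9) → z = -16/3
  (0, 0) → z = 0
  (2/5, 0) → z = -16/5

The maximum is at (0, 0). Substituting into each constraint, equality holds for C1 and C5; the remaining constraints have slack.

C1 and C5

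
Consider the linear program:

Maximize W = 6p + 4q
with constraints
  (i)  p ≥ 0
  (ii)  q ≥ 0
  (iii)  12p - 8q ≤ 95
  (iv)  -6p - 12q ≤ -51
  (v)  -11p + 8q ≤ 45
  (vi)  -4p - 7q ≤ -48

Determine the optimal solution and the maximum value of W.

p = 140, q = 1585/8, maximum W = 3265/2

At the optimal vertex, 12p - 8q = 95 and -11p + 8q = 45.
Solving simultaneously gives p = 140, q = 1585/8.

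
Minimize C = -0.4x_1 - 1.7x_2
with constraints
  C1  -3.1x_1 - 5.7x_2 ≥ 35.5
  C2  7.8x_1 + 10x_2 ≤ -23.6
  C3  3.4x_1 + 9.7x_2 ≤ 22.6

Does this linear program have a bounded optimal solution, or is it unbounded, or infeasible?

unbounded

From the feasible point (11024/673, -10187/673), moving in the direction (-9.7, 3.4) keeps every constraint satisfied while C decreases without bound.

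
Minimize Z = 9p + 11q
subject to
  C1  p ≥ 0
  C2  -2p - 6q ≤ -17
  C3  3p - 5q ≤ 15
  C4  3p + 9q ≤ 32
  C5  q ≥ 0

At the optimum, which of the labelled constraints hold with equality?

C1 and C2

Vertices and Z = 9p + 11q:
  (0, 17/6) → Z = 187/6
  (0, 32/9) → Z = 352/9
  (25/4, 3/4) → Z = 129/2
  (295/42, 17/14) → Z = 536/7

The minimum is at (0, 17/6). Substituting into each constraint, equality holds for C1 and C2; the remaining constraints have slack.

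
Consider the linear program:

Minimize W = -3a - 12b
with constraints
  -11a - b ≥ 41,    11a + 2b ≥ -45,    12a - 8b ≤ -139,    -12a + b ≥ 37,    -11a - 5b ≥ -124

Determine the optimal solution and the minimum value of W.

The optimum lies where 11a + 2b = -45 and -11a - 5b = -124.
Solving simultaneously gives a = -43/3, b = 169/3.

a = -43/3, b = 169/3, minimum W = -633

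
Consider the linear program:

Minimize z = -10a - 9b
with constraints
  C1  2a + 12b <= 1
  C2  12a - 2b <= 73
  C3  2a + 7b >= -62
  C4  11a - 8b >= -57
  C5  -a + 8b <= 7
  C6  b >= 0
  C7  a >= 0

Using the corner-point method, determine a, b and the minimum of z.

a = 1/2, b = 0, minimum z = -5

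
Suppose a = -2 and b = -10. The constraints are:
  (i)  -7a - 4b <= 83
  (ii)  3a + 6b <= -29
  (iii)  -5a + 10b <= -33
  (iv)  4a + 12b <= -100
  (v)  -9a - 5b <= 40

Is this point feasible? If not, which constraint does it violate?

not feasible — violates (v)

Constraint (v): -9a - 5b = 68, which is not ≤ 40. All other constraints are satisfied.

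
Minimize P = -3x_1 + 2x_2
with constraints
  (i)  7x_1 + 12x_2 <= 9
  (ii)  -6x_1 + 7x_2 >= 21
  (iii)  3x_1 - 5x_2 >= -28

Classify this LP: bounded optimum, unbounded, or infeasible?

bounded optimum

Corner points and P = -3x_1 + 2x_2:
  (-189/121, 201/121) → P = 969/121
  (-291/71, 223/71) → P = 1319/71
The feasible region has finitely many vertices and no improving ray; the minimum is 969/121 at (-189/121, 201/121).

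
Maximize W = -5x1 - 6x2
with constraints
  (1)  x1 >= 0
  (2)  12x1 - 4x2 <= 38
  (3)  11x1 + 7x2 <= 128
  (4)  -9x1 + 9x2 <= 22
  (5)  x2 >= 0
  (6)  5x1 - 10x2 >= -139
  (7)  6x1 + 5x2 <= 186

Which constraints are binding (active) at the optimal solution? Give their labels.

Feasible corners and W = -5x1 - 6x2:
  (0, 22/9) → W = -44/3
  (0, 0) → W = 0
  (215/36, 101/12) → W = -2893/36
  (19/6, 0) → W = -95/6

The maximum is at (0, 0). Substituting into each constraint, equality holds for (1) and (5); the remaining constraints have slack.

(1) and (5)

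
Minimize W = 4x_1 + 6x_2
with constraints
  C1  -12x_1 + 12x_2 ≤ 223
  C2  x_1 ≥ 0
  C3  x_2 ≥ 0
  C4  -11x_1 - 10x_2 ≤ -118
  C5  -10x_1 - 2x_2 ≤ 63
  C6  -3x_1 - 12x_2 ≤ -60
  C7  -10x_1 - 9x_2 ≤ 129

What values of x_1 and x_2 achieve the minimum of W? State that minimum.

Extreme points and W = 4x_1 + 6x_2:
  (0, 223/12) → W = 223/2
  (0, 59/5) → W = 354/5
  (20, 0) → W = 80
  (8, 3) → W = 50
The feasible region is unbounded (it extends along (1, 1), (1, 0)), but W strictly increases along every unbounded feasible direction, so there is no improving ray and the minimum is attained at a vertex.

The optimum lies where -11x_1 - 10x_2 = -118 and -3x_1 - 12x_2 = -60.
Solving simultaneously gives x_1 = 8, x_2 = 3.

x_1 = 8, x_2 = 3, minimum W = 50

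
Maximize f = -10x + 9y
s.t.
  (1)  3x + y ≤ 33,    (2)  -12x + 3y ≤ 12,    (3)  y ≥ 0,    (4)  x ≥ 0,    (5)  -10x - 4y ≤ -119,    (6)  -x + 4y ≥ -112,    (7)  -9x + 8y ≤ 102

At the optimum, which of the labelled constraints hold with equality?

Vertices and f = -10x + 9y:
  (13/2, 27/2) → f = 113/2
  (54/11, 201/11) → f = 1269/11
  (136/29, 2091/116) → f = 13379/116

The maximum is at (54/11, 201/11). Substituting into each constraint, equality holds for (1) and (7); the remaining constraints have slack.

(1) and (7)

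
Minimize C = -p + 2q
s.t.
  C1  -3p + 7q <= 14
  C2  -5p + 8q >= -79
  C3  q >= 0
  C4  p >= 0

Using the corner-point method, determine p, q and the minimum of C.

p = 79/5, q = 0, minimum C = -79/5

Vertices and C = -p + 2q:
  (665/11, 307/11) → C = -51/11
  (0, 2) → C = 4
  (79/5, 0) → C = -79/5
  (0, 0) → C = 0

The binding constraints are -5p + 8q = -79 and q = 0.
Solving simultaneously gives p = 79/5, q = 0.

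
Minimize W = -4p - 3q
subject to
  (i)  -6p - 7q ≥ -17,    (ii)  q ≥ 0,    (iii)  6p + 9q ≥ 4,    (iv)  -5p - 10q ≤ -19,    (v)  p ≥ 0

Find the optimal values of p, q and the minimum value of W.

p = 37/25, q = 29/25, minimum W = -47/5

Corner points and W = -4p - 3q:
  (37/25, 29/25) → W = -47/5
  (0, 17/7) → W = -51/7
  (0, 19/10) → W = -57/10

The optimum lies where -6p - 7q = -17 and -5p - 10q = -19.
Solving simultaneously gives p = 37/25, q = 29/25.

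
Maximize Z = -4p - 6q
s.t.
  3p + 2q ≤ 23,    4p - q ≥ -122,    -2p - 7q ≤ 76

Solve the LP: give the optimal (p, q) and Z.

p = -31, q = -2, maximum Z = 136

Corner points and Z = -4p - 6q:
  (-221/11, 458/11) → Z = -1864/11
  (313/17, -274/17) → Z = 392/17
  (-31, -2) → Z = 136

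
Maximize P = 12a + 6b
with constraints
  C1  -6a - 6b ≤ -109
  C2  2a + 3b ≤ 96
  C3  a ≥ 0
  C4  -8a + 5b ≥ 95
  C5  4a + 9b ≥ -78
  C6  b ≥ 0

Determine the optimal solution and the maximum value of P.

a = 195/34, b = 479/17, maximum P = 4044/17

Vertices and P = 12a + 6b:
  (0, 32) → P = 192
  (195/34, 479/17) → P = 4044/17
  (0, 19) → P = 114

The binding constraints are 2a + 3b = 96 and -8a + 5b = 95.
Solving simultaneously gives a = 195/34, b = 479/17.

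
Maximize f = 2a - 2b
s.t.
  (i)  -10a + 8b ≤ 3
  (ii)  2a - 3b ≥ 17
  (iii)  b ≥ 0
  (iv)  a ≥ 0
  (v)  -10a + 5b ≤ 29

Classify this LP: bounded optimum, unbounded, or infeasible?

From the feasible point (17/2, 0), moving in the direction (1, 0) keeps every constraint satisfied while f increases without bound.

unbounded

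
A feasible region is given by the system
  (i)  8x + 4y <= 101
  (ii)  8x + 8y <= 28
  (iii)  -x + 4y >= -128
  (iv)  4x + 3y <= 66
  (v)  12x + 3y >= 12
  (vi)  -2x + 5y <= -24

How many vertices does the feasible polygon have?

Intersecting each pair of boundary lines and keeping only the points that satisfy every inequality leaves:
  (87/4, -73/4)
  (229/9, -923/36)
  (83/14, -17/7)
  (144/17, -508/17)
  (2, -4)

5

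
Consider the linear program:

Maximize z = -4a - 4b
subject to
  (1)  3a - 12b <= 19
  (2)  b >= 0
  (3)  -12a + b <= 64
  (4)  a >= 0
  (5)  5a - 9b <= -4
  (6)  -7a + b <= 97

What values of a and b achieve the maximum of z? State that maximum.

Extreme points and z = -4a - 4b:
  (0, 64) → z = -256
  (33/5, 716/5) → z = -2996/5
  (0, 4/9) → z = -16/9
The feasible region is unbounded (it extends along (9, 5), (1, 7)), but z strictly decreases along every unbounded feasible direction, so there is no improving ray and the maximum is attained at a vertex.

The binding constraints are a = 0 and 5a - 9b = -4.
Solving simultaneously gives a = 0, b = 4/9.

a = 0, b = 4/9, maximum z = -16/9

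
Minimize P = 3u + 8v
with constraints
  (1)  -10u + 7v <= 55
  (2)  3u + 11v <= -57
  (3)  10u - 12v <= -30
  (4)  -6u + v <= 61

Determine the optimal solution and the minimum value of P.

At the optimal vertex, -10u + 7v = 55 and 10u - 12v = -30.
Solving simultaneously gives u = -9, v = -5.

u = -9, v = -5, minimum P = -67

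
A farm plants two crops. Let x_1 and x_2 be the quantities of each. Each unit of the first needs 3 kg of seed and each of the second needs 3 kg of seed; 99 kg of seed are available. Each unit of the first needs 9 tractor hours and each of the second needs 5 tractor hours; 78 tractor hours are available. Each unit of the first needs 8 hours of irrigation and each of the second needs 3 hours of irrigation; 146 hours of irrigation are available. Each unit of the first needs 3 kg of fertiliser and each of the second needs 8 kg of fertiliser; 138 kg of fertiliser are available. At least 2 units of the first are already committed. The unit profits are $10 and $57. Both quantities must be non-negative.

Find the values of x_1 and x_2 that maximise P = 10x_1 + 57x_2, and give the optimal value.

Feasible corners and P = 10x_1 + 57x_2:
  (26/3, 0) → P = 260/3
  (2, 0) → P = 20
  (2, 12) → P = 704

x_1 = 2, x_2 = 12, maximum P = 704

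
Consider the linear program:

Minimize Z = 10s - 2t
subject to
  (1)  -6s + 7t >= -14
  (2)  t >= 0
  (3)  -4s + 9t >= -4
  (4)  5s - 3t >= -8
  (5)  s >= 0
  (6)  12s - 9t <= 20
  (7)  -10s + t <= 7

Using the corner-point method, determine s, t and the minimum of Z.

s = 0, t = 8/3, minimum Z = -16/3

The feasible region is unbounded (it extends along (3, 4), (3, 5)), but Z strictly increases along every unbounded feasible direction, so there is no improving ray and the minimum is attained at a vertex.

The binding constraints are 5s - 3t = -8 and s = 0.
Solving simultaneously gives s = 0, t = 8/3.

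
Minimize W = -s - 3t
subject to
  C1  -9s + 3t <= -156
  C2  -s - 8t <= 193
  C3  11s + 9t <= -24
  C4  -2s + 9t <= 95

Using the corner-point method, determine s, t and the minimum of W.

s = 222/19, t = -322/19, minimum W = 744/19

The binding constraints are -9s + 3t = -156 and 11s + 9t = -24.
Solving simultaneously gives s = 222/19, t = -322/19.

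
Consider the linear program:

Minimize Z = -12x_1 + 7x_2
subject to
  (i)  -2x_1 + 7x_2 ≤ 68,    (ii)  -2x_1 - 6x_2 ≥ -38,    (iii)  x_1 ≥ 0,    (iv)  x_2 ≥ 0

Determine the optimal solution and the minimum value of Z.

x_1 = 19, x_2 = 0, minimum Z = -228

Vertices and Z = -12x_1 + 7x_2:
  (0, 19/3) → Z = 133/3
  (19, 0) → Z = -228
  (0, 0) → Z = 0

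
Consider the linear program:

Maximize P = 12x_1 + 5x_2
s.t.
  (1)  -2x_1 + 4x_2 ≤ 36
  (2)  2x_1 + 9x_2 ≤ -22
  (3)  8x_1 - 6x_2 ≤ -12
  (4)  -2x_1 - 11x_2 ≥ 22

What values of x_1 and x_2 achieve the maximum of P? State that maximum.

Vertices and P = 12x_1 + 5x_2:
  (-242/15, 14/15) → P = -2834/15
  (-20/7, -38/21) → P = -130/3
  (-11, 0) → P = -132
The feasible region is unbounded (it extends along (-2, -1), (-3, -4)), but P strictly decreases along every unbounded feasible direction, so there is no improving ray and the maximum is attained at a vertex.

The binding constraints are 2x_1 + 9x_2 = -22 and 8x_1 - 6x_2 = -12.
Solving simultaneously gives x_1 = -20/7, x_2 = -38/21.

x_1 = -20/7, x_2 = -38/21, maximum P = -130/3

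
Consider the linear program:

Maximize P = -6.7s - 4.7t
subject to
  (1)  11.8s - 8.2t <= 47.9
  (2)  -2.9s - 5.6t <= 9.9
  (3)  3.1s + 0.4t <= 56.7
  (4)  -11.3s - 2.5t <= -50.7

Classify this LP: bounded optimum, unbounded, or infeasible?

Feasible corners and P = -6.7s - 4.7t:
  (24205/1507, 52057/3014) → P = -5690149/30140
  (53549/12216, 5699/12216) → P = -321303/10180
The feasible region has finitely many vertices and no improving ray; the maximum is -321303/10180 at (53549/12216, 5699/12216).

bounded optimum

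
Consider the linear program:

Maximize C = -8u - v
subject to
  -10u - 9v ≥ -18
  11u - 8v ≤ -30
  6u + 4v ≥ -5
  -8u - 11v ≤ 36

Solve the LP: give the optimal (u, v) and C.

The binding constraints are -10u - 9v = -18 and 6u + 4v = -5.
Solving simultaneously gives u = -117/14, v = 79/7.

u = -117/14, v = 79/7, maximum C = 389/7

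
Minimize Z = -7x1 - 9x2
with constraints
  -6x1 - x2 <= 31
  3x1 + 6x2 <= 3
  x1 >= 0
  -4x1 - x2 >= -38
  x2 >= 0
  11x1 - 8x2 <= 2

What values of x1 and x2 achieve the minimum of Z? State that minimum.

x1 = 2/5, x2 = 3/10, minimum Z = -11/2

The binding constraints are 3x1 + 6x2 = 3 and 11x1 - 8x2 = 2.
Solving simultaneously gives x1 = 2/5, x2 = 3/10.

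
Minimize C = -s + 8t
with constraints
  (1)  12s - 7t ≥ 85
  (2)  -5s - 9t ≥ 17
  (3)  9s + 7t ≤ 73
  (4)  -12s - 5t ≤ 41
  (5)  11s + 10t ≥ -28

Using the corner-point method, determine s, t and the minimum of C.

s = 926/13, t = -1055/13, minimum C = -9366/13

The binding constraints are 9s + 7t = 73 and 11s + 10t = -28.
Solving simultaneously gives s = 926/13, t = -1055/13.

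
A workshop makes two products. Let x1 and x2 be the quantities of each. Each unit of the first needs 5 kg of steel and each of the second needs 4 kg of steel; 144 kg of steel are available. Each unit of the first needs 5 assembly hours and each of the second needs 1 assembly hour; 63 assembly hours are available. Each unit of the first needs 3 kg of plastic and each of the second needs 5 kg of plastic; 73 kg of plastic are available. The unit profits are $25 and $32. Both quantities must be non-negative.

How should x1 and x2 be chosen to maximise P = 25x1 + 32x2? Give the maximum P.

Corner points and P = 25x1 + 32x2:
  (0, 0) → P = 0
  (0, 73/5) → P = 2336/5
  (63/5, 0) → P = 315
  (11, 8) → P = 531

x1 = 11, x2 = 8, maximum P = 531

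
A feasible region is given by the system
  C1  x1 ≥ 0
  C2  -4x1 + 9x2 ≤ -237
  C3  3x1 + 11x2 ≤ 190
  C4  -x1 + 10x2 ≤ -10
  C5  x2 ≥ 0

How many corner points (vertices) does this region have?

Intersecting each pair of boundary lines and keeping only the points that satisfy every inequality leaves:
  (4317/71, 49/71)
  (237/4, 0)
  (190/3, 0)

3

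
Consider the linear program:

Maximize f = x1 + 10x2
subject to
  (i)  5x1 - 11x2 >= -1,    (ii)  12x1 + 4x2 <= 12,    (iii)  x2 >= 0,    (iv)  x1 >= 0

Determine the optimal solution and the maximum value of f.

Corner points and f = x1 + 10x2:
  (16/19, 9/19) → f = 106/19
  (0, 1/11) → f = 10/11
  (1, 0) → f = 1
  (0, 0) → f = 0

The binding constraints are 5x1 - 11x2 = -1 and 12x1 + 4x2 = 12.
Solving simultaneously gives x1 = 16/19, x2 = 9/19.

x1 = 16/19, x2 = 9/19, maximum f = 106/19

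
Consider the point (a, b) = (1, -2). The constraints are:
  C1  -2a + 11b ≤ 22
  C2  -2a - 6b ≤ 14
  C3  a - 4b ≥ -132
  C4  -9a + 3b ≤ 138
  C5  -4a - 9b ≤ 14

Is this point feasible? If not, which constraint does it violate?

C1: -24 ≤ 22 ✓
C2: 10 ≤ 14 ✓
C3: 9 ≥ -132 ✓
C4: -15 ≤ 138 ✓
C5: 14 ≤ 14 ✓

feasible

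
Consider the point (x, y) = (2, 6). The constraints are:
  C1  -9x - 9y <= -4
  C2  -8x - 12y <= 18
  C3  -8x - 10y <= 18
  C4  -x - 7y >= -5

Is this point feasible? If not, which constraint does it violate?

not feasible — violates C4

Constraint C4: -x - 7y = -44, which is not ≥ -5. All other constraints are satisfied.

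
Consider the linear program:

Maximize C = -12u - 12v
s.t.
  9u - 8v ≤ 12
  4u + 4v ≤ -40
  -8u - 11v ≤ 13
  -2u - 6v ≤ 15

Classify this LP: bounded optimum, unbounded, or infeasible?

unbounded

From the feasible point (-97/3, 67/3), moving in the direction (-11, 8) keeps every constraint satisfied while C increases without bound.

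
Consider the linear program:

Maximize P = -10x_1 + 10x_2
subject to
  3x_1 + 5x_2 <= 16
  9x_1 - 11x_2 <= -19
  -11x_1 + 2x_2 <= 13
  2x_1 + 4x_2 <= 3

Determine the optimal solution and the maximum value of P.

x_1 = -23/24, x_2 = 59/48, maximum P = 175/8

Vertices and P = -10x_1 + 10x_2:
  (-105/103, 92/103) → P = 1970/103
  (-43/58, 65/58) → P = 540/29
  (-23/24, 59/48) → P = 175/8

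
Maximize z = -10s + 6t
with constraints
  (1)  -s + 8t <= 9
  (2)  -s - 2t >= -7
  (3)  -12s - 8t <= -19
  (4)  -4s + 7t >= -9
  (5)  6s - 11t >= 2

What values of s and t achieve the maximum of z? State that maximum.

Corner points and z = -10s + 6t:
  (19/5, 8/5) → z = -142/5
  (115/37, 56/37) → z = -22
  (67/15, 19/15) → z = -556/15
  (205/116, -8/29) → z = -1121/58
  (5/4, 1/2) → z = -19/2

The optimum lies where -12s - 8t = -19 and 6s - 11t = 2.
Solving simultaneously gives s = 5/4, t = 1/2.

s = 5/4, t = 1/2, maximum z = -19/2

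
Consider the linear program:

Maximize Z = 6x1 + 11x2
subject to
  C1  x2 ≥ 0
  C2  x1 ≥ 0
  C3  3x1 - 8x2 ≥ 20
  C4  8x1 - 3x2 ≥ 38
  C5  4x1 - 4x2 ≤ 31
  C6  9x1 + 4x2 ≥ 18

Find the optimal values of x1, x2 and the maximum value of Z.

x1 = 42/5, x2 = 13/20, maximum Z = 1151/20

Extreme points and Z = 6x1 + 11x2:
  (20/3, 0) → Z = 40
  (31/4, 0) → Z = 93/2
  (42/5, 13/20) → Z = 1151/20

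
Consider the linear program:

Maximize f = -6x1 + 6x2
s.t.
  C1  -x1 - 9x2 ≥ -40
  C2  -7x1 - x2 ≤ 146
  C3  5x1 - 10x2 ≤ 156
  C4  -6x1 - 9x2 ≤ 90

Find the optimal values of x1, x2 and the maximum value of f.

Feasible corners and f = -6x1 + 6x2:
  (-677/31, 213/31) → f = 5340/31
  (164/5, 4/5) → f = -192
  (-408/19, 82/19) → f = 2940/19
  (24/5, -66/5) → f = -108

At the optimal vertex, -x1 - 9x2 = -40 and -7x1 - x2 = 146.
Solving simultaneously gives x1 = -677/31, x2 = 213/31.

x1 = -677/31, x2 = 213/31, maximum f = 5340/31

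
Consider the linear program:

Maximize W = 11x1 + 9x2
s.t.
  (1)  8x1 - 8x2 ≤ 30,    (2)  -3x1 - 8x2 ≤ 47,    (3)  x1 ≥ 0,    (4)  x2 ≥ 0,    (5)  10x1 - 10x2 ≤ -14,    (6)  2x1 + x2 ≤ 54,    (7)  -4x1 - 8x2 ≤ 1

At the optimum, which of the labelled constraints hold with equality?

(3) and (6)

Feasible corners and W = 11x1 + 9x2:
  (0, 7/5) → W = 63/5
  (0, 54) → W = 486
  (263/15, 284/15) → W = 5449/15

The maximum is at (0, 54). Substituting into each constraint, equality holds for (3) and (6); the remaining constraints have slack.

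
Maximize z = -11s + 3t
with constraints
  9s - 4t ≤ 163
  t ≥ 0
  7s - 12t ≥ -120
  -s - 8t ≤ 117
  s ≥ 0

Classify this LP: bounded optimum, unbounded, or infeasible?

Corner points and z = -11s + 3t:
  (163/9, 0) → z = -1793/9
  (609/20, 2221/80) → z = -20133/80
  (0, 0) → z = 0
  (0, 10) → z = 30
The feasible region has finitely many vertices and no improving ray; the maximum is 30 at (0, 10).

bounded optimum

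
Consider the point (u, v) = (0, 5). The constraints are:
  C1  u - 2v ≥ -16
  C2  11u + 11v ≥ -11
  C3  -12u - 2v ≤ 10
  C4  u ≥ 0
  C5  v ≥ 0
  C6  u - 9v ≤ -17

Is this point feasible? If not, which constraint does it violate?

C1: -10 ≥ -16 ✓
C2: 55 ≥ -11 ✓
C3: -10 ≤ 10 ✓
C4: 0 ≥ 0 ✓
C5: 5 ≥ 0 ✓
C6: -45 ≤ -17 ✓

feasible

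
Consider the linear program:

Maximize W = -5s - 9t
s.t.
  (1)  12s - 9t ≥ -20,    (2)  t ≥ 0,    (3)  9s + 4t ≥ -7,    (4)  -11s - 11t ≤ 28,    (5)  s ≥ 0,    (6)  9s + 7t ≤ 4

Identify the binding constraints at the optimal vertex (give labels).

(2) and (5)

Vertices and W = -5s - 9t:
  (0, 0) → W = 0
  (4/9, 0) → W = -20/9
  (0, 4/7) → W = -36/7

The maximum is at (0, 0). Substituting into each constraint, equality holds for (2) and (5); the remaining constraints have slack.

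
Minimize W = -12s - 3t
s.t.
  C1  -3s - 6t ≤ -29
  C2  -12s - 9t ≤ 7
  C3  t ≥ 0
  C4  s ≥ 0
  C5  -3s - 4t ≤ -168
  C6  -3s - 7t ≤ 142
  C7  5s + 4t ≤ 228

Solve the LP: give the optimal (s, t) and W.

Vertices and W = -12s - 3t:
  (0, 42) → W = -126
  (0, 57) → W = -171
  (30, 39/2) → W = -837/2

s = 30, t = 39/2, minimum W = -837/2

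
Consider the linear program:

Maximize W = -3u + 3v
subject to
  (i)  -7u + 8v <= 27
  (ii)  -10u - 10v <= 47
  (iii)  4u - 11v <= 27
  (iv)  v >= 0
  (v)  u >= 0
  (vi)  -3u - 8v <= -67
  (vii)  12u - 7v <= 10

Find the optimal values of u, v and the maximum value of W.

u = 4, v = 55/8, maximum W = 69/8

Vertices and W = -3u + 3v:
  (4, 55/8) → W = 69/8
  (269/47, 394/47) → W = 375/47
  (61/13, 86/13) → W = 75/13

The binding constraints are -7u + 8v = 27 and -3u - 8v = -67.
Solving simultaneously gives u = 4, v = 55/8.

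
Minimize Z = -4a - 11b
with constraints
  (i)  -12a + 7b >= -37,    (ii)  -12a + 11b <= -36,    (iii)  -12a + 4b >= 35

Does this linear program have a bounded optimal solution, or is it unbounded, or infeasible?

Feasible corners and Z = -4a - 11b:
  (-131/12, -24) → Z = 923/3
  (-529/84, -71/7) → Z = 2872/21
The feasible region has finitely many vertices and no improving ray; the minimum is 2872/21 at (-529/84, -71/7).

bounded optimum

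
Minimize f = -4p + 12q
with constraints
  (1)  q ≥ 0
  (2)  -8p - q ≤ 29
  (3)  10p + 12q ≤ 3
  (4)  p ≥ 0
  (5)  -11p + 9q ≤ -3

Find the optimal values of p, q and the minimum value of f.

At the optimal vertex, q = 0 and 10p + 12q = 3.
Solving simultaneously gives p = 3/10, q = 0.

p = 3/10, q = 0, minimum f = -6/5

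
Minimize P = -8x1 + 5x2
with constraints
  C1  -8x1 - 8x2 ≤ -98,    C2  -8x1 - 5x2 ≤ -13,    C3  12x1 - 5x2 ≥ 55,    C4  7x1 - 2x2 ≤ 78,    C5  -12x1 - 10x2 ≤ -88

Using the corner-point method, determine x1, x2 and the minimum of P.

Extreme points and P = -8x1 + 5x2:
  (465/68, 92/17) → P = -470/17
  (205/18, 31/36) → P = -3125/36
  (280/11, 551/11) → P = 515/11

x1 = 205/18, x2 = 31/36, minimum P = -3125/36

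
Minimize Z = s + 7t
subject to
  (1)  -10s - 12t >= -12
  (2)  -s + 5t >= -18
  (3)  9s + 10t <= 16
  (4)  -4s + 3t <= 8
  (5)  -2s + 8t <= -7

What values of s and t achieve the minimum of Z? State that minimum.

s = -94/17, t = -80/17, minimum Z = -654/17

At the optimal vertex, -s + 5t = -18 and -4s + 3t = 8.
Solving simultaneously gives s = -94/17, t = -80/17.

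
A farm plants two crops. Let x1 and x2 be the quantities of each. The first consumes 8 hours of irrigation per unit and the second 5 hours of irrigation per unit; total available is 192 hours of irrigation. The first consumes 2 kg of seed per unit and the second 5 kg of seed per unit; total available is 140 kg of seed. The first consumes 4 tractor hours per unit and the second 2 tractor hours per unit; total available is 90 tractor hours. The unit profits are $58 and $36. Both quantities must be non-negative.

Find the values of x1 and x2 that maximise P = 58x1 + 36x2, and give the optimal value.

x1 = 33/2, x2 = 12, maximum P = 1389

Vertices and P = 58x1 + 36x2:
  (0, 0) → P = 0
  (0, 28) → P = 1008
  (45/2, 0) → P = 1305
  (26/3, 368/15) → P = 20788/15
  (33/2, 12) → P = 1389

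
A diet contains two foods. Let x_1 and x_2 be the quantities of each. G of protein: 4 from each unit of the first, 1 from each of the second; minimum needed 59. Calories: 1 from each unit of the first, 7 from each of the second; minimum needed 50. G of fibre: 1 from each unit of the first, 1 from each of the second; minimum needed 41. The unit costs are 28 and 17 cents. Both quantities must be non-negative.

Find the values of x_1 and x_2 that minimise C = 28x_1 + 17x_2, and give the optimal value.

x_1 = 6, x_2 = 35, minimum C = 763

Feasible corners and C = 28x_1 + 17x_2:
  (0, 59) → C = 1003
  (50, 0) → C = 1400
  (6, 35) → C = 763
  (79/2, 3/2) → C = 2263/2
The feasible region is unbounded (it extends along (0, 1), (1, 0)), but C strictly increases along every unbounded feasible direction, so there is no improving ray and the minimum is attained at a vertex.

At the optimal vertex, 4x_1 + x_2 = 59 and x_1 + x_2 = 41.
Solving simultaneously gives x_1 = 6, x_2 = 35.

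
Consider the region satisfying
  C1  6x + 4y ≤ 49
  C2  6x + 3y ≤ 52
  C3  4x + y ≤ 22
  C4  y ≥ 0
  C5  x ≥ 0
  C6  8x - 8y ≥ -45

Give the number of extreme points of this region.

5

Intersecting each pair of boundary lines and keeping only the points that satisfy every inequality leaves:
  (39/10, 32/5)
  (53/20, 331/40)
  (11/2, 0)
  (0, 0)
  (0, 45/8)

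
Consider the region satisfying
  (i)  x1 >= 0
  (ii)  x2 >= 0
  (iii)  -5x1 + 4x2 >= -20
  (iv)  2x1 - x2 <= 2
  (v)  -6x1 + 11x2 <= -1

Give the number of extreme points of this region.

The feasible vertices (each the meet of two boundaries and inside every other half-plane) are:
  (1, 0)
  (1/6, 0)
  (21/16, 5/8)

3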